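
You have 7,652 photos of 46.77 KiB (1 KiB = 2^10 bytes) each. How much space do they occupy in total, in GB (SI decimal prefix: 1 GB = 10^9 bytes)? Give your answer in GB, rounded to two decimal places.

Total = 7,652 × 46.77 KiB = 357884.04 KiB
= 357884.04 × 1,024 bytes = 366,473,256.96 bytes
1 GB = 1,000,000,000 bytes
366,473,256.96 / 1,000,000,000 = 0.37 GB

0.37 GB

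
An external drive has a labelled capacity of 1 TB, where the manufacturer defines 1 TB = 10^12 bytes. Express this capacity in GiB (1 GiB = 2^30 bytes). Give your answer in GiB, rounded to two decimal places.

931.32 GiB

1 TB = 1 × 10^12 bytes = 1,000,000,000,000 bytes
1 GiB = 2^30 bytes = 1,073,741,824 bytes
1,000,000,000,000 / 1,073,741,824 = 931.32 GiB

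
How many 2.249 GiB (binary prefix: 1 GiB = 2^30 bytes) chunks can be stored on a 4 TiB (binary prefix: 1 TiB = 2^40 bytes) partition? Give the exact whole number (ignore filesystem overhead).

1,821

Capacity: 4 TiB = 4,398,046,511,104 bytes
Per item: 2.249 GiB = 2,414,845,362.176 bytes
⌊4,398,046,511,104 / 2,414,845,362.176⌋ = 1,821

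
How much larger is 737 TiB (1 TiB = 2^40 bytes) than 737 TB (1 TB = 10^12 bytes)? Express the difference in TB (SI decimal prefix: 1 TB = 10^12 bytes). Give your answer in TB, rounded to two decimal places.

737 TiB = 737 × 1,099,511,627,776 = 810,340,069,670,912 bytes
737 TB = 737 × 1,000,000,000,000 = 737,000,000,000,000 bytes
difference = 73,340,069,670,912 bytes
73,340,069,670,912 / 1,000,000,000,000 = 73.34 TB

73.34 TB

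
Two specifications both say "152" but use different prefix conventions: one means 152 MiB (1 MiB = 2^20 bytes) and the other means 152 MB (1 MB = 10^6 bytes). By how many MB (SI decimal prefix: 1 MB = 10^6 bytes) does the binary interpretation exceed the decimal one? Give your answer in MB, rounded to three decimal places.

7.384 MB

152 MiB = 152 × 1,048,576 = 159,383,552 bytes
152 MB = 152 × 1,000,000 = 152,000,000 bytes
difference = 7,383,552 bytes
7,383,552 / 1,000,000 = 7.384 MB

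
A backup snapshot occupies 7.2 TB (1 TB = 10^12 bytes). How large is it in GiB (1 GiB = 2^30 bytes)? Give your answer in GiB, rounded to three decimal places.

6,705.523 GiB

7.2 TB × 1,000,000,000,000 bytes/TB = 7,200,000,000,000 bytes
1 GiB = 2^30 bytes = 1,073,741,824 bytes
7,200,000,000,000 / 1,073,741,824 = 6,705.523 GiB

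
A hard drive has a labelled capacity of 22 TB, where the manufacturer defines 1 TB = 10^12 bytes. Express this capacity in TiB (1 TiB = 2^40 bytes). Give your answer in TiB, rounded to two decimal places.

22 TB = 22 × 10^12 bytes = 22,000,000,000,000 bytes
1 TiB = 2^40 bytes = 1,099,511,627,776 bytes
22,000,000,000,000 / 1,099,511,627,776 = 20.01 TiB

20.01 TiB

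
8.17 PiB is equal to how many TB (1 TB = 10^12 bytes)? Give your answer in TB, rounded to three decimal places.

9,198.602 TB

8.17 PiB = 8.17 × 2^50 bytes = 9,198,602,238,904,238.08 bytes
1 TB = 10^12 bytes = 1,000,000,000,000 bytes
9,198,602,238,904,238.08 / 1,000,000,000,000 = 9,198.602 TB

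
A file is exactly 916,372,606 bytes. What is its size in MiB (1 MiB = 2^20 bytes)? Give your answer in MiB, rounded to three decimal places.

873.921 MiB

916,372,606 bytes given.
1 MiB = 2^20 bytes = 1,048,576 bytes
916,372,606 / 1,048,576 = 873.921 MiB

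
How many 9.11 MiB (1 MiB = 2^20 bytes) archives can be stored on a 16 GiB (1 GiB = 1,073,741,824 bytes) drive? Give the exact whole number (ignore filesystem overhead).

Capacity: 16 GiB = 17,179,869,184 bytes
Per item: 9.11 MiB = 9,552,527.36 bytes
⌊17,179,869,184 / 9,552,527.36⌋ = 1,798

1,798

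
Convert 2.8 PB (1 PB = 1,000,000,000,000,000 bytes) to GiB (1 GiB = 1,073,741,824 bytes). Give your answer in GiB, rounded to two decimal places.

2,607,703.21 GiB

2.8 PB × 1,000,000,000,000,000 bytes/PB = 2,800,000,000,000,000 bytes
1 GiB = 1,073,741,824 bytes
2,800,000,000,000,000 / 1,073,741,824 = 2,607,703.21 GiB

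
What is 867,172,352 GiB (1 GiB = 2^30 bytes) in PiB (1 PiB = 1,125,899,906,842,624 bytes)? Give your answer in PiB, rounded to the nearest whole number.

827 PiB

867,172,352 GiB = 867,172,352 × 2^30 bytes = 931,119,222,958,850,048 bytes
1 PiB = 2^50 bytes = 1,125,899,906,842,624 bytes
931,119,222,958,850,048 / 1,125,899,906,842,624 = 827 PiB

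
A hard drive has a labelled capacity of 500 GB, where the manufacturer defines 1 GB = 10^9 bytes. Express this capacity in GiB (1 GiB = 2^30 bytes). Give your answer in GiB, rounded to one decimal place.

465.7 GiB

500 GB × 1,000,000,000 bytes/GB = 500,000,000,000 bytes
1 GiB = 1,073,741,824 bytes
500,000,000,000 / 1,073,741,824 = 465.7 GiB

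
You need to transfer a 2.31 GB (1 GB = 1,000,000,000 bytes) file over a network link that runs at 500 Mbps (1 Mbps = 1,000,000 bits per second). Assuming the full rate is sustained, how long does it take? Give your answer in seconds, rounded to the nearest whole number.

37 seconds

2.31 GB = 2,310,000,000 bytes = 18,480,000,000 bits
500 Mbps = 500,000,000 bits/s
time = 18,480,000,000 / 500,000,000 = 37 s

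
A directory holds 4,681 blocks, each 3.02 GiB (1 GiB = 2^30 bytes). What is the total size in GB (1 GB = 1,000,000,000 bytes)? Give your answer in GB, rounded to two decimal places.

Total = 4,681 × 3.02 GiB = 14136.62 GiB
= 14136.62 × 1,073,741,824 bytes = 15,179,080,143,994.88 bytes
1 GB = 1,000,000,000 bytes
15,179,080,143,994.88 / 1,000,000,000 = 15,179.08 GB

15,179.08 GB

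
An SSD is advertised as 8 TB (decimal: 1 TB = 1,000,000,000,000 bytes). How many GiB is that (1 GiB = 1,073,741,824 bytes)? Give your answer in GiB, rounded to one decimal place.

7,450.6 GiB

8 TB = 8 × 10^12 bytes = 8,000,000,000,000 bytes
1 GiB = 2^30 bytes = 1,073,741,824 bytes
8,000,000,000,000 / 1,073,741,824 = 7,450.6 GiB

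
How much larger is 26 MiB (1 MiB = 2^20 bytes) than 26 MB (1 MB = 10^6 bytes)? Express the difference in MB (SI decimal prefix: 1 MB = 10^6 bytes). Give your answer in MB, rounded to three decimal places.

26 MiB = 26 × 1,048,576 = 27,262,976 bytes
26 MB = 26 × 1,000,000 = 26,000,000 bytes
difference = 1,262,976 bytes
1,262,976 / 1,000,000 = 1.263 MB

1.263 MB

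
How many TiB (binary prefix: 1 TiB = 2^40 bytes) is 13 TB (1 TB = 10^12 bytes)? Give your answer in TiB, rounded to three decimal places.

13 TB × 1,000,000,000,000 bytes/TB = 13,000,000,000,000 bytes
1 TiB = 1,099,511,627,776 bytes
13,000,000,000,000 / 1,099,511,627,776 = 11.823 TiB

11.823 TiB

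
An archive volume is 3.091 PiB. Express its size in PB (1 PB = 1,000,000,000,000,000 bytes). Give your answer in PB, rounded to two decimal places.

3.48 PB

3.091 PiB × 1,125,899,906,842,624 bytes/PiB = 3,480,156,612,050,550.784 bytes
1 PB = 1,000,000,000,000,000 bytes
3,480,156,612,050,550.784 / 1,000,000,000,000,000 = 3.48 PB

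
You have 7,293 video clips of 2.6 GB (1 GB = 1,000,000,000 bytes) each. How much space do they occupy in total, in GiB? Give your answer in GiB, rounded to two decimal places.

17,659.55 GiB

Total = 7,293 × 2.6 GB = 18961.8 GB
= 18961.8 × 1,000,000,000 bytes = 18,961,800,000,000 bytes
1 GiB = 1,073,741,824 bytes
18,961,800,000,000 / 1,073,741,824 = 17,659.55 GiB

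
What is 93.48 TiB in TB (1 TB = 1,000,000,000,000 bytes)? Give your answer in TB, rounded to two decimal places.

93.48 TiB = 93.48 × 2^40 bytes = 102,782,346,964,500.48 bytes
1 TB = 1,000,000,000,000 bytes
102,782,346,964,500.48 / 1,000,000,000,000 = 102.78 TB

102.78 TB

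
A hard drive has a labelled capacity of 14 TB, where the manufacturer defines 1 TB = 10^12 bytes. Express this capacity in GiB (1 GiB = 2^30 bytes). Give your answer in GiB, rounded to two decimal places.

14 TB × 1,000,000,000,000 bytes/TB = 14,000,000,000,000 bytes
1 GiB = 2^30 bytes = 1,073,741,824 bytes
14,000,000,000,000 / 1,073,741,824 = 13,038.52 GiB

13,038.52 GiB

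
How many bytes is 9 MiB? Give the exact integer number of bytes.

9,437,184 bytes

9 × 1,048,576 = 9,437,184 bytes  (1 MiB = 2^20 bytes)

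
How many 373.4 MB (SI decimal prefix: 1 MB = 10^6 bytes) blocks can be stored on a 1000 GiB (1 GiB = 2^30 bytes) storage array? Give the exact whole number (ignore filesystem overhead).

2,875

Capacity: 1000 GiB = 1,073,741,824,000 bytes
Per item: 373.4 MB = 373,400,000 bytes
⌊1,073,741,824,000 / 373,400,000⌋ = 2,875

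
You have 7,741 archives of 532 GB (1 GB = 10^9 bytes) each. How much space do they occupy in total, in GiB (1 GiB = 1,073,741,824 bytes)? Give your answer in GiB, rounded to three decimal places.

3,835,383.803 GiB

Total = 7,741 × 532 GB = 4,118,212 GB
= 4,118,212 × 1,000,000,000 bytes = 4,118,212,000,000,000 bytes
1 GiB = 1,073,741,824 bytes
4,118,212,000,000,000 / 1,073,741,824 = 3,835,383.803 GiB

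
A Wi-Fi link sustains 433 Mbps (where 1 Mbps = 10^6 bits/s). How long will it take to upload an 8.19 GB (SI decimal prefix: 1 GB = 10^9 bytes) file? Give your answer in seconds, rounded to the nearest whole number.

151 seconds

8.19 GB = 8,190,000,000 bytes = 65,520,000,000 bits
433 Mbps = 433,000,000 bits/s
time = 65,520,000,000 / 433,000,000 = 151 s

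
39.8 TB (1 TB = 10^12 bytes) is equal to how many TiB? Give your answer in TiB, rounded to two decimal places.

39.8 TB = 39.8 × 10^12 bytes = 39,800,000,000,000 bytes
1 TiB = 2^40 bytes = 1,099,511,627,776 bytes
39,800,000,000,000 / 1,099,511,627,776 = 36.20 TiB

36.20 TiB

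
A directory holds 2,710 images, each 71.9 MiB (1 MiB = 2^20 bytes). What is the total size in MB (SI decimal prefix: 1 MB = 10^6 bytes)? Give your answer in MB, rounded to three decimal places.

Total = 2,710 × 71.9 MiB = 194,849 MiB
= 194,849 × 1,048,576 bytes = 204,313,985,024 bytes
1 MB = 1,000,000 bytes
204,313,985,024 / 1,000,000 = 204,313.985 MB

204,313.985 MB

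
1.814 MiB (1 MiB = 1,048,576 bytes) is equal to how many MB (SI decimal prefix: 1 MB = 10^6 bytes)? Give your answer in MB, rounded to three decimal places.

1.814 MiB = 1.814 × 2^20 bytes = 1,902,116.864 bytes
1 MB = 10^6 bytes = 1,000,000 bytes
1,902,116.864 / 1,000,000 = 1.902 MB

1.902 MB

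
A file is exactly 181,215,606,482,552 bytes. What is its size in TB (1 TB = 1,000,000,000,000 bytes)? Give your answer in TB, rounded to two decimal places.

181,215,606,482,552 bytes given.
1 TB = 1,000,000,000,000 bytes
181,215,606,482,552 / 1,000,000,000,000 = 181.22 TB

181.22 TB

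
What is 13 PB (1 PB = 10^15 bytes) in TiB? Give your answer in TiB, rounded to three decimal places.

11,823.431 TiB

13 PB = 13 × 10^15 bytes = 13,000,000,000,000,000 bytes
1 TiB = 1,099,511,627,776 bytes
13,000,000,000,000,000 / 1,099,511,627,776 = 11,823.431 TiB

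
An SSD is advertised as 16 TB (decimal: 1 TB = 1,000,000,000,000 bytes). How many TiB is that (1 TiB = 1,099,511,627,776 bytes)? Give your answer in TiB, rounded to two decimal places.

14.55 TiB

16 TB = 16 × 10^12 bytes = 16,000,000,000,000 bytes
1 TiB = 1,099,511,627,776 bytes
16,000,000,000,000 / 1,099,511,627,776 = 14.55 TiB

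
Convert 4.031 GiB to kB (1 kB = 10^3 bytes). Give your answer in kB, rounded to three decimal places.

4,328,253.293 kB

4.031 GiB = 4.031 × 2^30 bytes = 4,328,253,292.544 bytes
1 kB = 1,000 bytes
4,328,253,292.544 / 1,000 = 4,328,253.293 kB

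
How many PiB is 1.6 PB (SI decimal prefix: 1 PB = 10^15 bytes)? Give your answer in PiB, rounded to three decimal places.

1.6 PB × 1,000,000,000,000,000 bytes/PB = 1,600,000,000,000,000 bytes
1 PiB = 2^50 bytes = 1,125,899,906,842,624 bytes
1,600,000,000,000,000 / 1,125,899,906,842,624 = 1.421 PiB

1.421 PiB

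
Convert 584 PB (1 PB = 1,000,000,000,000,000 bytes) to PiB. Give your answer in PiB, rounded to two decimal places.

584 PB = 584 × 10^15 bytes = 584,000,000,000,000,000 bytes
1 PiB = 2^50 bytes = 1,125,899,906,842,624 bytes
584,000,000,000,000,000 / 1,125,899,906,842,624 = 518.70 PiB

518.70 PiB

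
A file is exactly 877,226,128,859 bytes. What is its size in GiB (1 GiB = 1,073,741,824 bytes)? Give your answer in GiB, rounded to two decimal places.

877,226,128,859 bytes given.
1 GiB = 1,073,741,824 bytes
877,226,128,859 / 1,073,741,824 = 816.98 GiB

816.98 GiB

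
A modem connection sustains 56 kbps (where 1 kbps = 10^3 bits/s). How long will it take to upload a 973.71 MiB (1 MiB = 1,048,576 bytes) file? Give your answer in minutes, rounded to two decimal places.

973.71 MiB = 1,021,008,936.96 bytes = 8,168,071,495.68 bits
56 kbps = 56,000 bits/s
time = 8,168,071,495.68 / 56,000 = 145,858.420 s
145,858.420 s / 60 = 2,430.97 minutes

2,430.97 minutes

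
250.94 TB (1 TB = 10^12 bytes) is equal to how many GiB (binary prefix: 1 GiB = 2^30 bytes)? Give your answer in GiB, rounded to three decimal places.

250.94 TB = 250.94 × 10^12 bytes = 250,940,000,000,000 bytes
1 GiB = 1,073,741,824 bytes
250,940,000,000,000 / 1,073,741,824 = 233,706.087 GiB

233,706.087 GiB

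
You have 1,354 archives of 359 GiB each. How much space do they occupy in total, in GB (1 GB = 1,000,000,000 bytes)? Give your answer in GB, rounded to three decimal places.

Total = 1,354 × 359 GiB = 486,086 GiB
= 486,086 × 1,073,741,824 bytes = 521,930,868,260,864 bytes
1 GB = 1,000,000,000 bytes
521,930,868,260,864 / 1,000,000,000 = 521,930.868 GB

521,930.868 GB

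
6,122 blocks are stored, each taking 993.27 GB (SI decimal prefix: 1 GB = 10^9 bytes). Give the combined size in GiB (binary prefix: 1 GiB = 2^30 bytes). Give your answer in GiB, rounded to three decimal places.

Total = 6,122 × 993.27 GB = 6080798.94 GB
= 6080798.94 × 1,000,000,000 bytes = 6,080,798,940,000,000 bytes
1 GiB = 1,073,741,824 bytes
6,080,798,940,000,000 / 1,073,741,824 = 5,663,185.325 GiB

5,663,185.325 GiB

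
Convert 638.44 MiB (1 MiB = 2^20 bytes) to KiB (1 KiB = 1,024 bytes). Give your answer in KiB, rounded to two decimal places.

638.44 MiB × 1,048,576 bytes/MiB = 669,452,861.44 bytes
1 KiB = 2^10 bytes = 1,024 bytes
669,452,861.44 / 1,024 = 653,762.56 KiB

653,762.56 KiB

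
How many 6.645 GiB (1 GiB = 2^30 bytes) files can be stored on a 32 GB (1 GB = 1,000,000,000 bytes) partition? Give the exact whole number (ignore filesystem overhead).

4

Capacity: 32 GB = 32,000,000,000 bytes
Per item: 6.645 GiB = 7,135,014,420.48 bytes
⌊32,000,000,000 / 7,135,014,420.48⌋ = 4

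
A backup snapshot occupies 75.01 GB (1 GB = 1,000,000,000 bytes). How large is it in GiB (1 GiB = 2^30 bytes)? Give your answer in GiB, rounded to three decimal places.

69.859 GiB

75.01 GB = 75.01 × 10^9 bytes = 75,010,000,000 bytes
1 GiB = 2^30 bytes = 1,073,741,824 bytes
75,010,000,000 / 1,073,741,824 = 69.859 GiB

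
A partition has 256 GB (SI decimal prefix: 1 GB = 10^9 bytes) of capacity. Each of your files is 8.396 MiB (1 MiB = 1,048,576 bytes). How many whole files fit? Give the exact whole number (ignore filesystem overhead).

29,078

Capacity: 256 GB = 256,000,000,000 bytes
Per item: 8.396 MiB = 8,803,844.096 bytes
⌊256,000,000,000 / 8,803,844.096⌋ = 29,078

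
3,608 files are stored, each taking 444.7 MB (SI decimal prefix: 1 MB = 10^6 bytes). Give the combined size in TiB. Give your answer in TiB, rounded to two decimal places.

Total = 3,608 × 444.7 MB = 1604477.6 MB
= 1604477.6 × 1,000,000 bytes = 1,604,477,600,000 bytes
1 TiB = 1,099,511,627,776 bytes
1,604,477,600,000 / 1,099,511,627,776 = 1.46 TiB

1.46 TiB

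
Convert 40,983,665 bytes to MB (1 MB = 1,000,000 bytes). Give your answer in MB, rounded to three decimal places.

40.984 MB

40,983,665 bytes given.
1 MB = 1,000,000 bytes
40,983,665 / 1,000,000 = 40.984 MB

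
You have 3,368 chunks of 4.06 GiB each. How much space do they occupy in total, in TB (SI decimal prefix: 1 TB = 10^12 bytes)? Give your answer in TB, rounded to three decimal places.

14.682 TB

Total = 3,368 × 4.06 GiB = 13674.08 GiB
= 13674.08 × 1,073,741,824 bytes = 14,682,431,600,721.92 bytes
1 TB = 1,000,000,000,000 bytes
14,682,431,600,721.92 / 1,000,000,000,000 = 14.682 TB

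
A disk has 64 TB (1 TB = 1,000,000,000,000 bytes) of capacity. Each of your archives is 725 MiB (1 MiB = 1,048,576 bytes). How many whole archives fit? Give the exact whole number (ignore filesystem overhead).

Capacity: 64 TB = 64,000,000,000,000 bytes
Per item: 725 MiB = 760,217,600 bytes
⌊64,000,000,000,000 / 760,217,600⌋ = 84,186

84,186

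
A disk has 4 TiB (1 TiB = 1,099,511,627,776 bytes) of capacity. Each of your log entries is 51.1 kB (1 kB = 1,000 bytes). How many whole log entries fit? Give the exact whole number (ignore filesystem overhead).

86,067,446

Capacity: 4 TiB = 4,398,046,511,104 bytes
Per item: 51.1 kB = 51,100 bytes
⌊4,398,046,511,104 / 51,100⌋ = 86,067,446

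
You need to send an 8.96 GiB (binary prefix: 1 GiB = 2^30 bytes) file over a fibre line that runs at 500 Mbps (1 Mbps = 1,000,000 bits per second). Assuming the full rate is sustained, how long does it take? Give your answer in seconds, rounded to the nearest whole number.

8.96 GiB = 9,620,726,743.04 bytes = 76,965,813,944.32 bits
500 Mbps = 500,000,000 bits/s
time = 76,965,813,944.32 / 500,000,000 = 154 s

154 seconds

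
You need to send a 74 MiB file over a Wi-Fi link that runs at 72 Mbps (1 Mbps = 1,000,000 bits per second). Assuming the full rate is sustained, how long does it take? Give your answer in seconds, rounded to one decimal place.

74 MiB = 77,594,624 bytes = 620,756,992 bits
72 Mbps = 72,000,000 bits/s
time = 620,756,992 / 72,000,000 = 8.6 s

8.6 seconds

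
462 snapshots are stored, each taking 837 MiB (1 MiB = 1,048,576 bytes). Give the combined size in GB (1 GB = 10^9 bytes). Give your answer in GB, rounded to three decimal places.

405.478 GB

Total = 462 × 837 MiB = 386,694 MiB
= 386,694 × 1,048,576 bytes = 405,478,047,744 bytes
1 GB = 1,000,000,000 bytes
405,478,047,744 / 1,000,000,000 = 405.478 GB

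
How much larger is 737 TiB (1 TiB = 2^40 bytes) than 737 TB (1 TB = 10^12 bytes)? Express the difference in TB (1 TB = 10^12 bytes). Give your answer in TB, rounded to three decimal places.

73.340 TB

737 TiB = 737 × 1,099,511,627,776 = 810,340,069,670,912 bytes
737 TB = 737 × 1,000,000,000,000 = 737,000,000,000,000 bytes
difference = 73,340,069,670,912 bytes
73,340,069,670,912 / 1,000,000,000,000 = 73.340 TB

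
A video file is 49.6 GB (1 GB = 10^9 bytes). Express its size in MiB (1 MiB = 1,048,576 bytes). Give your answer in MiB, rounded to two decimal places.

49.6 GB × 1,000,000,000 bytes/GB = 49,600,000,000 bytes
1 MiB = 1,048,576 bytes
49,600,000,000 / 1,048,576 = 47,302.25 MiB

47,302.25 MiB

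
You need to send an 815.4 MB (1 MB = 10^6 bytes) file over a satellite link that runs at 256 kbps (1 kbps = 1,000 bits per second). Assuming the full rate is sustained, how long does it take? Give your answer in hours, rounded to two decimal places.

815.4 MB = 815,400,000 bytes = 6,523,200,000 bits
256 kbps = 256,000 bits/s
time = 6,523,200,000 / 256,000 = 25,481.2500 s
25,481.2500 s / 3600 = 7.08 hours

7.08 hours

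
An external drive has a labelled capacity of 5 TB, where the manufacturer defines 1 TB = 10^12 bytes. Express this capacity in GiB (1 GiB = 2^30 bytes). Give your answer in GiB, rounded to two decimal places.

5 TB × 1,000,000,000,000 bytes/TB = 5,000,000,000,000 bytes
1 GiB = 2^30 bytes = 1,073,741,824 bytes
5,000,000,000,000 / 1,073,741,824 = 4,656.61 GiB

4,656.61 GiB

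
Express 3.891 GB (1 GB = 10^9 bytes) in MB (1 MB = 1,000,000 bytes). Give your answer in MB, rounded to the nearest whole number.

3.891 GB = 3.891 × 10^9 bytes = 3,891,000,000 bytes
1 MB = 1,000,000 bytes
3,891,000,000 / 1,000,000 = 3,891 MB

3,891 MB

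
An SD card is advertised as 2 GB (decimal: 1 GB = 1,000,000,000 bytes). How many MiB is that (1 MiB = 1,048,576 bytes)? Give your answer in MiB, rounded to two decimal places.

1,907.35 MiB

2 GB × 1,000,000,000 bytes/GB = 2,000,000,000 bytes
1 MiB = 1,048,576 bytes
2,000,000,000 / 1,048,576 = 1,907.35 MiB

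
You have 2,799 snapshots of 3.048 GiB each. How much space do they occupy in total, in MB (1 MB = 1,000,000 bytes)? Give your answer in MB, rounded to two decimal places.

9,160,469.46 MB

Total = 2,799 × 3.048 GiB = 8531.352 GiB
= 8531.352 × 1,073,741,824 bytes = 9,160,469,457,666.048 bytes
1 MB = 1,000,000 bytes
9,160,469,457,666.048 / 1,000,000 = 9,160,469.46 MB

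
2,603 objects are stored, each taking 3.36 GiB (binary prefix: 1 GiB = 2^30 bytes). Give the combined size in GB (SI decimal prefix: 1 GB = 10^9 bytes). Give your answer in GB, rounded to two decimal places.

Total = 2,603 × 3.36 GiB = 8746.08 GiB
= 8746.08 × 1,073,741,824 bytes = 9,391,031,892,049.92 bytes
1 GB = 1,000,000,000 bytes
9,391,031,892,049.92 / 1,000,000,000 = 9,391.03 GB

9,391.03 GB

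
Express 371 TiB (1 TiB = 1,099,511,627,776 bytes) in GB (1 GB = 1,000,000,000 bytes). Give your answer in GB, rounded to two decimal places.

371 TiB = 371 × 2^40 bytes = 407,918,813,904,896 bytes
1 GB = 1,000,000,000 bytes
407,918,813,904,896 / 1,000,000,000 = 407,918.81 GB

407,918.81 GB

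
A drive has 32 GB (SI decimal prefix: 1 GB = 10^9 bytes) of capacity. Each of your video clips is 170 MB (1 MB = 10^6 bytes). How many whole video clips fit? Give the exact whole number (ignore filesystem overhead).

Capacity: 32 GB = 32,000,000,000 bytes
Per item: 170 MB = 170,000,000 bytes
⌊32,000,000,000 / 170,000,000⌋ = 188

188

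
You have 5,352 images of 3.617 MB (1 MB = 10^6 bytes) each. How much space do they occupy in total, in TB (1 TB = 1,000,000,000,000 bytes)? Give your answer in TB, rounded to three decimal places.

Total = 5,352 × 3.617 MB = 19358.184 MB
= 19358.184 × 1,000,000 bytes = 19,358,184,000 bytes
1 TB = 1,000,000,000,000 bytes
19,358,184,000 / 1,000,000,000,000 = 0.019 TB

0.019 TB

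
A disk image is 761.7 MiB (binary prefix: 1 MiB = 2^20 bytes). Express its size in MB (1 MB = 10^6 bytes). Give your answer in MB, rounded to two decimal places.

761.7 MiB = 761.7 × 2^20 bytes = 798,700,339.2 bytes
1 MB = 1,000,000 bytes
798,700,339.2 / 1,000,000 = 798.70 MB

798.70 MB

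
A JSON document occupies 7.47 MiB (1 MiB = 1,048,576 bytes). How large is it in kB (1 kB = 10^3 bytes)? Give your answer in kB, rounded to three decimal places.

7.47 MiB = 7.47 × 2^20 bytes = 7,832,862.72 bytes
1 kB = 1,000 bytes
7,832,862.72 / 1,000 = 7,832.863 kB

7,832.863 kB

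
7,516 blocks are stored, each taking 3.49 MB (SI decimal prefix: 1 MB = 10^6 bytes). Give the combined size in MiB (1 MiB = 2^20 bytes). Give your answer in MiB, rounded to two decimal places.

25,015.68 MiB

Total = 7,516 × 3.49 MB = 26230.84 MB
= 26230.84 × 1,000,000 bytes = 26,230,840,000 bytes
1 MiB = 1,048,576 bytes
26,230,840,000 / 1,048,576 = 25,015.68 MiB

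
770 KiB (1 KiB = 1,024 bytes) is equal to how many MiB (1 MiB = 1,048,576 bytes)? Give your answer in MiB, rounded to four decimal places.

0.7520 MiB

770 KiB × 1,024 bytes/KiB = 788,480 bytes
1 MiB = 2^20 bytes = 1,048,576 bytes
788,480 / 1,048,576 = 0.7520 MiB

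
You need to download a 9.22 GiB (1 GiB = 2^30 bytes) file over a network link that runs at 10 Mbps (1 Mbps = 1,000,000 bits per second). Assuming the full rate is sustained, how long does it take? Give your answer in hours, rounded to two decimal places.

9.22 GiB = 9,899,899,617.28 bytes = 79,199,196,938.24 bits
10 Mbps = 10,000,000 bits/s
time = 79,199,196,938.24 / 10,000,000 = 7,919.9197 s
7,919.9197 s / 3600 = 2.20 hours

2.20 hours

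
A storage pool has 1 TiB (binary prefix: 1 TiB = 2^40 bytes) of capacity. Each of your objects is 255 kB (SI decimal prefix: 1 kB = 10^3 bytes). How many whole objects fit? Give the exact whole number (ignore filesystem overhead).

Capacity: 1 TiB = 1,099,511,627,776 bytes
Per item: 255 kB = 255,000 bytes
⌊1,099,511,627,776 / 255,000⌋ = 4,311,810

4,311,810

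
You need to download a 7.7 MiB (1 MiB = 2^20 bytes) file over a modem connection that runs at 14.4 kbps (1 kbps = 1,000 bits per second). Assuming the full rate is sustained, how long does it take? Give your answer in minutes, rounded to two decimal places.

74.76 minutes

7.7 MiB = 8,074,035.2 bytes = 64,592,281.6 bits
14.4 kbps = 14,400 bits/s
time = 64,592,281.6 / 14,400 = 4,485.575 s
4,485.575 s / 60 = 74.76 minutes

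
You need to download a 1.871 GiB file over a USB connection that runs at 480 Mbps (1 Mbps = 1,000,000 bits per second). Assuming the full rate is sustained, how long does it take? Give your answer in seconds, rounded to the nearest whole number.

1.871 GiB = 2,008,970,952.704 bytes = 16,071,767,621.632 bits
480 Mbps = 480,000,000 bits/s
time = 16,071,767,621.632 / 480,000,000 = 33 s

33 seconds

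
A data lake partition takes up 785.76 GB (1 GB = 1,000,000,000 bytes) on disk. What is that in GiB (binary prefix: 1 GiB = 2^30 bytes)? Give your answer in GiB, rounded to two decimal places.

731.80 GiB

785.76 GB = 785.76 × 10^9 bytes = 785,760,000,000 bytes
1 GiB = 2^30 bytes = 1,073,741,824 bytes
785,760,000,000 / 1,073,741,824 = 731.80 GiB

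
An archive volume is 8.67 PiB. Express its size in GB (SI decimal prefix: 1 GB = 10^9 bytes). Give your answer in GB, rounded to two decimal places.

9,761,552.19 GB

8.67 PiB × 1,125,899,906,842,624 bytes/PiB = 9,761,552,192,325,550.08 bytes
1 GB = 10^9 bytes = 1,000,000,000 bytes
9,761,552,192,325,550.08 / 1,000,000,000 = 9,761,552.19 GB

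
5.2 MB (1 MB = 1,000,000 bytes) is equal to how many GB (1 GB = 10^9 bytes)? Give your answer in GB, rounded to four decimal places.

0.0052 GB

5.2 MB = 5.2 × 10^6 bytes = 5,200,000 bytes
1 GB = 10^9 bytes = 1,000,000,000 bytes
5,200,000 / 1,000,000,000 = 0.0052 GB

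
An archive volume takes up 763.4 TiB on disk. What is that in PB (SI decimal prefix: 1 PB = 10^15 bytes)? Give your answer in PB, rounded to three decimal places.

763.4 TiB = 763.4 × 2^40 bytes = 839,367,176,644,198.4 bytes
1 PB = 1,000,000,000,000,000 bytes
839,367,176,644,198.4 / 1,000,000,000,000,000 = 0.839 PB

0.839 PB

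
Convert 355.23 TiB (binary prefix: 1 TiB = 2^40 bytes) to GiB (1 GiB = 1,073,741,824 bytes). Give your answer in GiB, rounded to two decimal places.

363,755.52 GiB

355.23 TiB × 1,099,511,627,776 bytes/TiB = 390,579,515,534,868.48 bytes
1 GiB = 2^30 bytes = 1,073,741,824 bytes
390,579,515,534,868.48 / 1,073,741,824 = 363,755.52 GiB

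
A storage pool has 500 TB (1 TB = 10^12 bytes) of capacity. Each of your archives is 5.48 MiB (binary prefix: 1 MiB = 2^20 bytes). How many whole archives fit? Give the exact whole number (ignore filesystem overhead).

Capacity: 500 TB = 500,000,000,000,000 bytes
Per item: 5.48 MiB = 5,746,196.48 bytes
⌊500,000,000,000,000 / 5,746,196.48⌋ = 87,014,079

87,014,079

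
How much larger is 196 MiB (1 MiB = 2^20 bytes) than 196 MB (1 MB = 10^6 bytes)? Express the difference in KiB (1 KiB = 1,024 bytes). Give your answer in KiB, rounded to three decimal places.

196 MiB = 196 × 1,048,576 = 205,520,896 bytes
196 MB = 196 × 1,000,000 = 196,000,000 bytes
difference = 9,520,896 bytes
9,520,896 / 1,024 = 9,297.750 KiB

9,297.750 KiB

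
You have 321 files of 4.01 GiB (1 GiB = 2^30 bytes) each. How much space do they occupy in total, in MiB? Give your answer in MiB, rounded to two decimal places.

Total = 321 × 4.01 GiB = 1287.21 GiB
= 1287.21 × 1,073,741,824 bytes = 1,382,131,213,271.04 bytes
1 MiB = 1,048,576 bytes
1,382,131,213,271.04 / 1,048,576 = 1,318,103.04 MiB

1,318,103.04 MiB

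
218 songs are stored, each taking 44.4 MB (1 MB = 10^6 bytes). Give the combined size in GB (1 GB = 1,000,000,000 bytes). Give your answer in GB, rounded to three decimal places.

9.679 GB

Total = 218 × 44.4 MB = 9679.2 MB
= 9679.2 × 1,000,000 bytes = 9,679,200,000 bytes
1 GB = 1,000,000,000 bytes
9,679,200,000 / 1,000,000,000 = 9.679 GB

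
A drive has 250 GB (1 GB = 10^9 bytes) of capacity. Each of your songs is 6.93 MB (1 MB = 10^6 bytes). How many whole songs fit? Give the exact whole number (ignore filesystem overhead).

Capacity: 250 GB = 250,000,000,000 bytes
Per item: 6.93 MB = 6,930,000 bytes
⌊250,000,000,000 / 6,930,000⌋ = 36,075

36,075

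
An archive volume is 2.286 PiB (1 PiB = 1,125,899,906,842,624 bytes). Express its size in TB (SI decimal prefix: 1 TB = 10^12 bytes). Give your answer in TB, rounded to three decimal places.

2.286 PiB = 2.286 × 2^50 bytes = 2,573,807,187,042,238.464 bytes
1 TB = 10^12 bytes = 1,000,000,000,000 bytes
2,573,807,187,042,238.464 / 1,000,000,000,000 = 2,573.807 TB

2,573.807 TB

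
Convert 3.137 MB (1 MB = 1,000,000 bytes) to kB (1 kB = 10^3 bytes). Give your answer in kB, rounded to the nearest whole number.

3,137 kB

3.137 MB × 1,000,000 bytes/MB = 3,137,000 bytes
1 kB = 10^3 bytes = 1,000 bytes
3,137,000 / 1,000 = 3,137 kB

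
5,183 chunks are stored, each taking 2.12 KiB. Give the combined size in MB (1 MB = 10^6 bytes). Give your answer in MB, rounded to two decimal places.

11.25 MB

Total = 5,183 × 2.12 KiB = 10987.96 KiB
= 10987.96 × 1,024 bytes = 11,251,671.04 bytes
1 MB = 1,000,000 bytes
11,251,671.04 / 1,000,000 = 11.25 MB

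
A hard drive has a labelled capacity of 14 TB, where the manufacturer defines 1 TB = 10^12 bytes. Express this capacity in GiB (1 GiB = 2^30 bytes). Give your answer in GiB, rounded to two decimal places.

13,038.52 GiB

14 TB × 1,000,000,000,000 bytes/TB = 14,000,000,000,000 bytes
1 GiB = 2^30 bytes = 1,073,741,824 bytes
14,000,000,000,000 / 1,073,741,824 = 13,038.52 GiB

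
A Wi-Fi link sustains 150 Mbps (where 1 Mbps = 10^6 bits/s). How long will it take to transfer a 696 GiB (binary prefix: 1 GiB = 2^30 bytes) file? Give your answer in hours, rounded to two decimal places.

696 GiB = 747,324,309,504 bytes = 5,978,594,476,032 bits
150 Mbps = 150,000,000 bits/s
time = 5,978,594,476,032 / 150,000,000 = 39,857.2965 s
39,857.2965 s / 3600 = 11.07 hours

11.07 hours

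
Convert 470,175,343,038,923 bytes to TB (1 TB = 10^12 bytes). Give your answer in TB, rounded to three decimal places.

470,175,343,038,923 bytes given.
1 TB = 10^12 bytes = 1,000,000,000,000 bytes
470,175,343,038,923 / 1,000,000,000,000 = 470.175 TB

470.175 TB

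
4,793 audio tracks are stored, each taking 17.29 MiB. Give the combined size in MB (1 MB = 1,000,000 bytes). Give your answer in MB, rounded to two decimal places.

Total = 4,793 × 17.29 MiB = 82870.97 MiB
= 82870.97 × 1,048,576 bytes = 86,896,510,238.72 bytes
1 MB = 1,000,000 bytes
86,896,510,238.72 / 1,000,000 = 86,896.51 MB

86,896.51 MB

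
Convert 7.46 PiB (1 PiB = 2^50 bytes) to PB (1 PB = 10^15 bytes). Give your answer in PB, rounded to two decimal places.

8.40 PB

7.46 PiB = 7.46 × 2^50 bytes = 8,399,213,305,045,975.04 bytes
1 PB = 1,000,000,000,000,000 bytes
8,399,213,305,045,975.04 / 1,000,000,000,000,000 = 8.40 PB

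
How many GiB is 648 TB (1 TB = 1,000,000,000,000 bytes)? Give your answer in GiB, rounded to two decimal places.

648 TB × 1,000,000,000,000 bytes/TB = 648,000,000,000,000 bytes
1 GiB = 2^30 bytes = 1,073,741,824 bytes
648,000,000,000,000 / 1,073,741,824 = 603,497.03 GiB

603,497.03 GiB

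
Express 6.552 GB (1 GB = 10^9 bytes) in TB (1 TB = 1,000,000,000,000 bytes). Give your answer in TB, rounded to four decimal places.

0.0066 TB

6.552 GB = 6.552 × 10^9 bytes = 6,552,000,000 bytes
1 TB = 10^12 bytes = 1,000,000,000,000 bytes
6,552,000,000 / 1,000,000,000,000 = 0.0066 TB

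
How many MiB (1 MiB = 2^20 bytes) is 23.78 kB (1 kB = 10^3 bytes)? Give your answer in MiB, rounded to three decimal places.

0.023 MiB

23.78 kB = 23.78 × 10^3 bytes = 23,780 bytes
1 MiB = 2^20 bytes = 1,048,576 bytes
23,780 / 1,048,576 = 0.023 MiB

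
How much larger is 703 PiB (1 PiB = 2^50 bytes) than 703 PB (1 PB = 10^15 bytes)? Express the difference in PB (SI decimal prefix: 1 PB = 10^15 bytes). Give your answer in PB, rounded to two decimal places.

703 PiB = 703 × 1,125,899,906,842,624 = 791,507,634,510,364,672 bytes
703 PB = 703 × 1,000,000,000,000,000 = 703,000,000,000,000,000 bytes
difference = 88,507,634,510,364,672 bytes
88,507,634,510,364,672 / 1,000,000,000,000,000 = 88.51 PB

88.51 PB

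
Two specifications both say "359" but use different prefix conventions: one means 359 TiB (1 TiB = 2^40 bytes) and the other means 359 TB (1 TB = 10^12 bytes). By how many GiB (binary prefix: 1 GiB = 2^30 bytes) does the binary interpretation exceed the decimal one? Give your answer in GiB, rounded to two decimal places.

33,271.20 GiB

359 TiB = 359 × 1,099,511,627,776 = 394,724,674,371,584 bytes
359 TB = 359 × 1,000,000,000,000 = 359,000,000,000,000 bytes
difference = 35,724,674,371,584 bytes
35,724,674,371,584 / 1,073,741,824 = 33,271.20 GiB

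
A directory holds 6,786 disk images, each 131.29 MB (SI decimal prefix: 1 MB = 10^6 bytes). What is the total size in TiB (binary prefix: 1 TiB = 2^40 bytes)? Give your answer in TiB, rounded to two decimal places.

0.81 TiB

Total = 6,786 × 131.29 MB = 890933.94 MB
= 890933.94 × 1,000,000 bytes = 890,933,940,000 bytes
1 TiB = 1,099,511,627,776 bytes
890,933,940,000 / 1,099,511,627,776 = 0.81 TiB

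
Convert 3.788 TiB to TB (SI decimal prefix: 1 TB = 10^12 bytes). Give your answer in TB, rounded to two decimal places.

3.788 TiB × 1,099,511,627,776 bytes/TiB = 4,164,950,046,015.488 bytes
1 TB = 10^12 bytes = 1,000,000,000,000 bytes
4,164,950,046,015.488 / 1,000,000,000,000 = 4.16 TB

4.16 TB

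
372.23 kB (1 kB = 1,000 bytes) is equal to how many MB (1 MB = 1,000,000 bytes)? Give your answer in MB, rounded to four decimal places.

0.3722 MB

372.23 kB = 372.23 × 10^3 bytes = 372,230 bytes
1 MB = 1,000,000 bytes
372,230 / 1,000,000 = 0.3722 MB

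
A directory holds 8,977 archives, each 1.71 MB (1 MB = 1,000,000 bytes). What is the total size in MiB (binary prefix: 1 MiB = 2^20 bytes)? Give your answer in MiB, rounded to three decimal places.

Total = 8,977 × 1.71 MB = 15350.67 MB
= 15350.67 × 1,000,000 bytes = 15,350,670,000 bytes
1 MiB = 1,048,576 bytes
15,350,670,000 / 1,048,576 = 14,639.540 MiB

14,639.540 MiB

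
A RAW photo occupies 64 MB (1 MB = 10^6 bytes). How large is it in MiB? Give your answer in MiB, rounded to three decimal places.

64 MB = 64 × 10^6 bytes = 64,000,000 bytes
1 MiB = 1,048,576 bytes
64,000,000 / 1,048,576 = 61.035 MiB

61.035 MiB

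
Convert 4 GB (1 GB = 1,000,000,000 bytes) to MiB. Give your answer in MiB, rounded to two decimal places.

3,814.70 MiB

4 GB × 1,000,000,000 bytes/GB = 4,000,000,000 bytes
1 MiB = 1,048,576 bytes
4,000,000,000 / 1,048,576 = 3,814.70 MiB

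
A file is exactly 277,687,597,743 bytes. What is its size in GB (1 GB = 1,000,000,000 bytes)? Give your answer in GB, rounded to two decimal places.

277,687,597,743 bytes given.
1 GB = 10^9 bytes = 1,000,000,000 bytes
277,687,597,743 / 1,000,000,000 = 277.69 GB

277.69 GB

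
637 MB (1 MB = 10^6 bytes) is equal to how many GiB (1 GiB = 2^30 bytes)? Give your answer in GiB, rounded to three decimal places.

0.593 GiB

637 MB × 1,000,000 bytes/MB = 637,000,000 bytes
1 GiB = 2^30 bytes = 1,073,741,824 bytes
637,000,000 / 1,073,741,824 = 0.593 GiB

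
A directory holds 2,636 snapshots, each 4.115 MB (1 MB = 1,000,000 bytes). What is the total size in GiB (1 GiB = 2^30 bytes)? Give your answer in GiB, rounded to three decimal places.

Total = 2,636 × 4.115 MB = 10847.14 MB
= 10847.14 × 1,000,000 bytes = 10,847,140,000 bytes
1 GiB = 1,073,741,824 bytes
10,847,140,000 / 1,073,741,824 = 10.102 GiB

10.102 GiB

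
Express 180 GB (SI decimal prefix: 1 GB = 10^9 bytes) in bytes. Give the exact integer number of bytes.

180,000,000,000 bytes

180 × 1,000,000,000 = 180,000,000,000 bytes  (1 GB = 10^9 bytes)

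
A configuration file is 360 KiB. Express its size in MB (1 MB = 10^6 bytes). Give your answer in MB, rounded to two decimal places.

0.37 MB

360 KiB × 1,024 bytes/KiB = 368,640 bytes
1 MB = 1,000,000 bytes
368,640 / 1,000,000 = 0.37 MB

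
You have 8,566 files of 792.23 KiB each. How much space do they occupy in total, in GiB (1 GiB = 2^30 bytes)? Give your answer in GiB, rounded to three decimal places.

6.472 GiB

Total = 8,566 × 792.23 KiB = 6786242.18 KiB
= 6786242.18 × 1,024 bytes = 6,949,111,992.32 bytes
1 GiB = 1,073,741,824 bytes
6,949,111,992.32 / 1,073,741,824 = 6.472 GiB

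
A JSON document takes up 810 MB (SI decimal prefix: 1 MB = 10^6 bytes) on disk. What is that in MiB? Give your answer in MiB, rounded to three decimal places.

772.476 MiB

810 MB = 810 × 10^6 bytes = 810,000,000 bytes
1 MiB = 2^20 bytes = 1,048,576 bytes
810,000,000 / 1,048,576 = 772.476 MiB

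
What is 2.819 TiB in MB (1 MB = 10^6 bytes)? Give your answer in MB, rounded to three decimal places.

2.819 TiB = 2.819 × 2^40 bytes = 3,099,523,278,700.544 bytes
1 MB = 1,000,000 bytes
3,099,523,278,700.544 / 1,000,000 = 3,099,523.279 MB

3,099,523.279 MB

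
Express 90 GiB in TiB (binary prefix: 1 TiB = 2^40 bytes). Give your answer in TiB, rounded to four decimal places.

90 GiB = 90 × 2^30 bytes = 96,636,764,160 bytes
1 TiB = 1,099,511,627,776 bytes
96,636,764,160 / 1,099,511,627,776 = 0.0879 TiB

0.0879 TiB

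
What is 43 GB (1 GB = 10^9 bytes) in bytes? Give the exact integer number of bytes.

43,000,000,000 bytes

43 × 1,000,000,000 = 43,000,000,000 bytes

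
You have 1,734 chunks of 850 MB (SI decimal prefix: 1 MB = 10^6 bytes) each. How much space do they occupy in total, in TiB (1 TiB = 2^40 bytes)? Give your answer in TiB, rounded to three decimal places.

Total = 1,734 × 850 MB = 1,473,900 MB
= 1,473,900 × 1,000,000 bytes = 1,473,900,000,000 bytes
1 TiB = 1,099,511,627,776 bytes
1,473,900,000,000 / 1,099,511,627,776 = 1.341 TiB

1.341 TiB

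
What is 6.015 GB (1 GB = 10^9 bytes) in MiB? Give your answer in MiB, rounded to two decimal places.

6.015 GB = 6.015 × 10^9 bytes = 6,015,000,000 bytes
1 MiB = 1,048,576 bytes
6,015,000,000 / 1,048,576 = 5,736.35 MiB

5,736.35 MiB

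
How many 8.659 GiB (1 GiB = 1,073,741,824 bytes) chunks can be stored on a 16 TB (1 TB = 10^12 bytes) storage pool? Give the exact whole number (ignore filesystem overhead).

Capacity: 16 TB = 16,000,000,000,000 bytes
Per item: 8.659 GiB = 9,297,530,454.016 bytes
⌊16,000,000,000,000 / 9,297,530,454.016⌋ = 1,720

1,720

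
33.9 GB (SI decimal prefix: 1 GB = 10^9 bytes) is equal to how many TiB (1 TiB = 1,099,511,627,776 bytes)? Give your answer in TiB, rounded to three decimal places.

0.031 TiB

33.9 GB × 1,000,000,000 bytes/GB = 33,900,000,000 bytes
1 TiB = 2^40 bytes = 1,099,511,627,776 bytes
33,900,000,000 / 1,099,511,627,776 = 0.031 TiB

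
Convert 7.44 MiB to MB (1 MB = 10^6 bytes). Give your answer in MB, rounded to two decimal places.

7.44 MiB × 1,048,576 bytes/MiB = 7,801,405.44 bytes
1 MB = 1,000,000 bytes
7,801,405.44 / 1,000,000 = 7.80 MB

7.80 MB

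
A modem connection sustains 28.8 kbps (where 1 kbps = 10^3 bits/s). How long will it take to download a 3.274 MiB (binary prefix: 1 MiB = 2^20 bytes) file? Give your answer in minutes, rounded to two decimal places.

3.274 MiB = 3,433,037.824 bytes = 27,464,302.592 bits
28.8 kbps = 28,800 bits/s
time = 27,464,302.592 / 28,800 = 953.622 s
953.622 s / 60 = 15.89 minutes

15.89 minutes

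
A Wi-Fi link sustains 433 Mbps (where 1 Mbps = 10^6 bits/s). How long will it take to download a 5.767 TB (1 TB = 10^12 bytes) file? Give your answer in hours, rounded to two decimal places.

5.767 TB = 5,767,000,000,000 bytes = 46,136,000,000,000 bits
433 Mbps = 433,000,000 bits/s
time = 46,136,000,000,000 / 433,000,000 = 106,549.6536 s
106,549.6536 s / 3600 = 29.60 hours

29.60 hours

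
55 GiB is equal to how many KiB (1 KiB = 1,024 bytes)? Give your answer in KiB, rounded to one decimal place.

57,671,680.0 KiB

55 GiB × 1,073,741,824 bytes/GiB = 59,055,800,320 bytes
1 KiB = 2^10 bytes = 1,024 bytes
59,055,800,320 / 1,024 = 57,671,680.0 KiB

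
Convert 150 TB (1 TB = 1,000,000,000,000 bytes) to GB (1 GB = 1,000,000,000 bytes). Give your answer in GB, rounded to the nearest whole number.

150 TB × 1,000,000,000,000 bytes/TB = 150,000,000,000,000 bytes
1 GB = 10^9 bytes = 1,000,000,000 bytes
150,000,000,000,000 / 1,000,000,000 = 150,000 GB

150,000 GB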